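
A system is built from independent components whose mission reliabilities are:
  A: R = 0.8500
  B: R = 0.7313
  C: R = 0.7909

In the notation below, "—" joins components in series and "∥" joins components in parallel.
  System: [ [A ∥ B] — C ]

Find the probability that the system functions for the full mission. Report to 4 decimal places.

0.7590

Parallel (A and B): 1 − (1 − 0.850000)(1 − 0.731300) = 0.959695
Series ([0.959695] and C): 0.959695 × 0.790900 = 0.7590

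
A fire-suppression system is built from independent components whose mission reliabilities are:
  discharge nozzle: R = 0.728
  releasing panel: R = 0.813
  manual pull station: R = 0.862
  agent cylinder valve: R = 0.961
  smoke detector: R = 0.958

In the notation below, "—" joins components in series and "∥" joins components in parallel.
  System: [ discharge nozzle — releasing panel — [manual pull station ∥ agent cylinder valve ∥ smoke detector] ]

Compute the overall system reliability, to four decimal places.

Parallel (manual pull station, agent cylinder valve, and smoke detector): 1 − (1 − 0.862000)(1 − 0.961000)(1 − 0.958000) = 0.999774
Series (discharge nozzle, releasing panel, and [0.999774]): 0.728000 × 0.813000 × 0.999774 = 0.5917

0.5917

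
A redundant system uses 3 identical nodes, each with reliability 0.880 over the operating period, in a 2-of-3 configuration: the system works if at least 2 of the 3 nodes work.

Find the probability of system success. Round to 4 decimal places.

0.9603

R = Σ_{i=2}^{3} C(3,i) p^i (1−p)^{3−i} with p = 0.880
C(3,2)·0.880^2·0.120^1 = 0.278784
C(3,3)·0.880^3·0.120^0 = 0.681472
Sum = 0.9603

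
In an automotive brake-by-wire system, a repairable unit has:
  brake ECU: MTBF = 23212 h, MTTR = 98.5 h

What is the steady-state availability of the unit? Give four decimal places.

0.9958

A(brake ECU) = MTBF/(MTBF+MTTR) = 23212/(23212+98.5) = 0.9958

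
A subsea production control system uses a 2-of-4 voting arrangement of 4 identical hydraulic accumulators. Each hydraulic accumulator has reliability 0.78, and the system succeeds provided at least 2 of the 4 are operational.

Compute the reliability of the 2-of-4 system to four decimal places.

0.9644

R = Σ_{i=2}^{4} C(4,i) p^i (1−p)^{4−i} with p = 0.78
C(4,2)·0.78^2·0.22^2 = 0.176679
C(4,3)·0.78^3·0.22^1 = 0.417606
C(4,4)·0.78^4·0.22^0 = 0.370151
Sum = 0.9644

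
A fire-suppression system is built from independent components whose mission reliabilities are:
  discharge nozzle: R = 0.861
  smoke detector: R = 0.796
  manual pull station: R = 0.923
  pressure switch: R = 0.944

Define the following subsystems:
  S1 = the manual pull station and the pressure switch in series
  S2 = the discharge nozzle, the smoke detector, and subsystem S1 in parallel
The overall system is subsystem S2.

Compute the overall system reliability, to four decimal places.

Series (manual pull station and pressure switch): 0.923000 × 0.944000 = 0.871312
Parallel (discharge nozzle, smoke detector, and [0.871312]): 1 − (1 − 0.861000)(1 − 0.796000)(1 − 0.871312) = 0.9964

0.9964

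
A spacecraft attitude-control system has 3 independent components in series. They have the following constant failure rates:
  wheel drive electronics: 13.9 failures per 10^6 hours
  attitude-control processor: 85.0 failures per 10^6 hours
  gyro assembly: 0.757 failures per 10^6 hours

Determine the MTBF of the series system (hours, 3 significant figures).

10000

Series of exponential components: λ_sys = Σ λ_i
λ_sys = 0.0000139 + 0.0000850 + 0.000000757 = 9.9657e-05 /h
MTBF = 1 / λ_sys = 10000 h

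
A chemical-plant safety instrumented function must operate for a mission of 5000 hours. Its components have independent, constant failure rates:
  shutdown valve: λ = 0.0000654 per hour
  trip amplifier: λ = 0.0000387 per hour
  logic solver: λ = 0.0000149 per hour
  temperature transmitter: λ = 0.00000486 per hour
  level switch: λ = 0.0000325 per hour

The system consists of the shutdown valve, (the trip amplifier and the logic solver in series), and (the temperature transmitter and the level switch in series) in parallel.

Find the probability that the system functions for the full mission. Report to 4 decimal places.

0.9888

R(shutdown valve) = exp(−0.0000654 × 5000) = 0.721084
R(trip amplifier) = exp(−0.0000387 × 5000) = 0.824070
R(logic solver) = exp(−0.0000149 × 5000) = 0.928207
R(temperature transmitter) = exp(−0.00000486 × 5000) = 0.975993
R(level switch) = exp(−0.0000325 × 5000) = 0.850016
Series (trip amplifier and logic solver): 0.824070 × 0.928207 = 0.764908
Series (temperature transmitter and level switch): 0.975993 × 0.850016 = 0.829610
Parallel (shutdown valve, [0.764908], and [0.829610]): 1 − (1 − 0.721084)(1 − 0.764908)(1 − 0.829610) = 0.9888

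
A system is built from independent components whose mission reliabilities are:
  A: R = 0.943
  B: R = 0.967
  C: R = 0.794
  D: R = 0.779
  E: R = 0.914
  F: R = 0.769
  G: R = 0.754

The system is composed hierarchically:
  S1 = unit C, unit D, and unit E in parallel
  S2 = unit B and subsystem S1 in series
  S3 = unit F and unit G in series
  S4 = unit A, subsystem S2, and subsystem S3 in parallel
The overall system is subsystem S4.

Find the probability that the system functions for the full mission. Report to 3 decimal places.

0.999

Parallel (C, D, and E): 1 − (1 − 0.79400)(1 − 0.77900)(1 − 0.91400) = 0.99608
Series (B and [0.99608]): 0.96700 × 0.99608 = 0.96321
Series (F and G): 0.76900 × 0.75400 = 0.57983
Parallel (A, [0.96321], and [0.57983]): 1 − (1 − 0.94300)(1 − 0.96321)(1 − 0.57983) = 0.999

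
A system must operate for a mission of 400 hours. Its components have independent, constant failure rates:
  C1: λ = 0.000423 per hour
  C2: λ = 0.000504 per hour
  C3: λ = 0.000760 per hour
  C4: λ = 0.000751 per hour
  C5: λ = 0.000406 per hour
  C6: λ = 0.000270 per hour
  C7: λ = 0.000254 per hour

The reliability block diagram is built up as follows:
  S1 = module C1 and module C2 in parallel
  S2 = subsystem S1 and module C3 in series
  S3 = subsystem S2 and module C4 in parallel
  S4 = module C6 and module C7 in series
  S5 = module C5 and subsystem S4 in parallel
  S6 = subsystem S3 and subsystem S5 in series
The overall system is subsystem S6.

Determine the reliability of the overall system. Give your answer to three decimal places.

R(C1) = exp(−0.000423 × 400) = 0.84434
R(C2) = exp(−0.000504 × 400) = 0.81742
R(C3) = exp(−0.000760 × 400) = 0.73786
R(C4) = exp(−0.000751 × 400) = 0.74052
R(C5) = exp(−0.000406 × 400) = 0.85010
R(C6) = exp(−0.000270 × 400) = 0.89763
R(C7) = exp(−0.000254 × 400) = 0.90339
Parallel (C1 and C2): 1 − (1 − 0.84434)(1 − 0.81742) = 0.97158
Series ([0.97158] and C3): 0.97158 × 0.73786 = 0.71689
Parallel ([0.71689] and C4): 1 − (1 − 0.71689)(1 − 0.74052) = 0.92654
Series (C6 and C7): 0.89763 × 0.90339 = 0.81091
Parallel (C5 and [0.81091]): 1 − (1 − 0.85010)(1 − 0.81091) = 0.97166
Series ([0.92654] and [0.97166]): 0.92654 × 0.97166 = 0.900

0.900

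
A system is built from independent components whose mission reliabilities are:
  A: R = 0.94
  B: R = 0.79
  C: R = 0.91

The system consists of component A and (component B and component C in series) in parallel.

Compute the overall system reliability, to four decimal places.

Series (B and C): 0.790000 × 0.910000 = 0.718900
Parallel (A and [0.718900]): 1 − (1 − 0.940000)(1 − 0.718900) = 0.9831

0.9831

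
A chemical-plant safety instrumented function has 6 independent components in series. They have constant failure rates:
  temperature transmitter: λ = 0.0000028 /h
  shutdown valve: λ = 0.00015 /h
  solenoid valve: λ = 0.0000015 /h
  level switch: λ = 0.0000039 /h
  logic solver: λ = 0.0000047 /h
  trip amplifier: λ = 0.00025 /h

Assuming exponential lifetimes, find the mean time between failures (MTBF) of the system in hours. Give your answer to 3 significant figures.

Series of exponential components: λ_sys = Σ λ_i
λ_sys = 0.0000028 + 0.00015 + 0.0000015 + 0.0000039 + 0.0000047 + 0.00025 = 4.1290e-04 /h
MTBF = 1 / λ_sys = 2420 h

2420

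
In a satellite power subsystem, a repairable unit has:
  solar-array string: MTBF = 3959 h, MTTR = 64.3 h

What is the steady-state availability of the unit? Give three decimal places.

A(solar-array string) = MTBF/(MTBF+MTTR) = 3959/(3959+64.3) = 0.984

0.984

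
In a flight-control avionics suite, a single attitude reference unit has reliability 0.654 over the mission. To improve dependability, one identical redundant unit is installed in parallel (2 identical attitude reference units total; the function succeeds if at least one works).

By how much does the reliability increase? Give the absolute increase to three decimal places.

R_before = 0.654
R_after = 1 − (1 − 0.654)^2 = 0.880
ΔR = 0.880 − 0.654 = 0.226

0.226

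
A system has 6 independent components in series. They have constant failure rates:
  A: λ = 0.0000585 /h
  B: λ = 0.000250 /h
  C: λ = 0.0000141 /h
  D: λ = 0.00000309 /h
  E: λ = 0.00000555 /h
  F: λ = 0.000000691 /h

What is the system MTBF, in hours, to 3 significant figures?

Series of exponential components: λ_sys = Σ λ_i
λ_sys = 0.0000585 + 0.000250 + 0.0000141 + 0.00000309 + 0.00000555 + 0.000000691 = 3.3193e-04 /h
MTBF = 1 / λ_sys = 3010 h

3010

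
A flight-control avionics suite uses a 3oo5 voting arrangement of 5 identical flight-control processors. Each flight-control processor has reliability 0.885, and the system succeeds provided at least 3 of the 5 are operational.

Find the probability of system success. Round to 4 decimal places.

0.9873

R = Σ_{i=3}^{5} C(5,i) p^i (1−p)^{5−i} with p = 0.885
C(5,3)·0.885^3·0.115^2 = 0.091670
C(5,4)·0.885^4·0.115^1 = 0.352729
C(5,5)·0.885^5·0.115^0 = 0.542896
Sum = 0.9873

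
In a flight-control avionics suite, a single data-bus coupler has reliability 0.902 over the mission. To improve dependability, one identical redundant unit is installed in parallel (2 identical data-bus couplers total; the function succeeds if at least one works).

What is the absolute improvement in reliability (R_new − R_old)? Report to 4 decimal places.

R_before = 0.902
R_after = 1 − (1 − 0.902)^2 = 0.9904
ΔR = 0.9904 − 0.902 = 0.0884

0.0884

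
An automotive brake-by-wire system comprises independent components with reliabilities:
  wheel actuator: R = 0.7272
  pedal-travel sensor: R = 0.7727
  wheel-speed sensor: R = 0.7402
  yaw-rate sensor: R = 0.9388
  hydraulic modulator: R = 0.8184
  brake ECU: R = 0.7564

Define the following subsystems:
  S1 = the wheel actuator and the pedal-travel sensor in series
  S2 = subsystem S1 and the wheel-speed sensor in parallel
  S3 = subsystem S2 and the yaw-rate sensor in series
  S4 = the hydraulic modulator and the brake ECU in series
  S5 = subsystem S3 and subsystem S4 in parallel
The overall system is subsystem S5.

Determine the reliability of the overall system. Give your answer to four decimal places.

Series (wheel actuator and pedal-travel sensor): 0.727200 × 0.772700 = 0.561907
Parallel ([0.561907] and wheel-speed sensor): 1 − (1 − 0.561907)(1 − 0.740200) = 0.886183
Series ([0.886183] and yaw-rate sensor): 0.886183 × 0.938800 = 0.831949
Series (hydraulic modulator and brake ECU): 0.818400 × 0.756400 = 0.619038
Parallel ([0.831949] and [0.619038]): 1 − (1 − 0.831949)(1 − 0.619038) = 0.9360

0.9360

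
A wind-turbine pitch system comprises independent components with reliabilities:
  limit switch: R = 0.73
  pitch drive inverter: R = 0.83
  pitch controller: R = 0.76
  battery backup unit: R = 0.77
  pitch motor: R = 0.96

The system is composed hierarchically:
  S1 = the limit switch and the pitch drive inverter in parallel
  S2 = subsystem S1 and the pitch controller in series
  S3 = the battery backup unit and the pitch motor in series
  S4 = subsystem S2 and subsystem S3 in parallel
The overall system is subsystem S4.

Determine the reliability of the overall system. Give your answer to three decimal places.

0.928

Parallel (limit switch and pitch drive inverter): 1 − (1 − 0.73000)(1 − 0.83000) = 0.95410
Series ([0.95410] and pitch controller): 0.95410 × 0.76000 = 0.72512
Series (battery backup unit and pitch motor): 0.77000 × 0.96000 = 0.73920
Parallel ([0.72512] and [0.73920]): 1 − (1 − 0.72512)(1 − 0.73920) = 0.928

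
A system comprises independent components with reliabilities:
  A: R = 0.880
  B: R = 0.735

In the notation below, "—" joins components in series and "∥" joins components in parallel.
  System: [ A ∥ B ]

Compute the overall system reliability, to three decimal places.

0.968

Parallel (A and B): 1 − (1 − 0.88000)(1 − 0.73500) = 0.968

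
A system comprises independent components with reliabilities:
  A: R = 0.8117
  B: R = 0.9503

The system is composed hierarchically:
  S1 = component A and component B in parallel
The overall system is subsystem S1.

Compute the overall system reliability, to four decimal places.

Parallel (A and B): 1 − (1 − 0.811700)(1 − 0.950300) = 0.9906

0.9906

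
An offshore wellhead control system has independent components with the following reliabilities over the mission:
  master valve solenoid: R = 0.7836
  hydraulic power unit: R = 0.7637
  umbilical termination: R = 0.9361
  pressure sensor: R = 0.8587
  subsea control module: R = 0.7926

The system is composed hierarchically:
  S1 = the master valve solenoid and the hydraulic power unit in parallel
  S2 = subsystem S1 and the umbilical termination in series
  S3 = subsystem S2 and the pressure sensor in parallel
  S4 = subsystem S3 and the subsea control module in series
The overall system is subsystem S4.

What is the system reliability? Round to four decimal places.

0.7801

Parallel (master valve solenoid and hydraulic power unit): 1 − (1 − 0.783600)(1 − 0.763700) = 0.948865
Series ([0.948865] and umbilical termination): 0.948865 × 0.936100 = 0.888233
Parallel ([0.888233] and pressure sensor): 1 − (1 − 0.888233)(1 − 0.858700) = 0.984207
Series ([0.984207] and subsea control module): 0.984207 × 0.792600 = 0.7801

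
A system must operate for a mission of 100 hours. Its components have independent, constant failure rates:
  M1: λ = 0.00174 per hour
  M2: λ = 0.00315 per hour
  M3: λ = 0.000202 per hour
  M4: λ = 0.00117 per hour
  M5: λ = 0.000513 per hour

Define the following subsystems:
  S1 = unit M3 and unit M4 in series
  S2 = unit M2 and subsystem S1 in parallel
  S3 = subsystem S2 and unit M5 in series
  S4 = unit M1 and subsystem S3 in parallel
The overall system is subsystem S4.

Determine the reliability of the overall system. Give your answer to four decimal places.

R(M1) = exp(−0.00174 × 100) = 0.840297
R(M2) = exp(−0.00315 × 100) = 0.729789
R(M3) = exp(−0.000202 × 100) = 0.980003
R(M4) = exp(−0.00117 × 100) = 0.889585
R(M5) = exp(−0.000513 × 100) = 0.949994
Series (M3 and M4): 0.980003 × 0.889585 = 0.871796
Parallel (M2 and [0.871796]): 1 − (1 − 0.729789)(1 − 0.871796) = 0.965358
Series ([0.965358] and M5): 0.965358 × 0.949994 = 0.917084
Parallel (M1 and [0.917084]): 1 − (1 − 0.840297)(1 − 0.917084) = 0.9868

0.9868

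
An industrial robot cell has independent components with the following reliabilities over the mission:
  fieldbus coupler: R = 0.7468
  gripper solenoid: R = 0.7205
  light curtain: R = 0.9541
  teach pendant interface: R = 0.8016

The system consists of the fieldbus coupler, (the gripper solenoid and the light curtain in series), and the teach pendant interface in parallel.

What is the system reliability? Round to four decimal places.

Series (gripper solenoid and light curtain): 0.720500 × 0.954100 = 0.687429
Parallel (fieldbus coupler, [0.687429], and teach pendant interface): 1 − (1 − 0.746800)(1 − 0.687429)(1 − 0.801600) = 0.9843

0.9843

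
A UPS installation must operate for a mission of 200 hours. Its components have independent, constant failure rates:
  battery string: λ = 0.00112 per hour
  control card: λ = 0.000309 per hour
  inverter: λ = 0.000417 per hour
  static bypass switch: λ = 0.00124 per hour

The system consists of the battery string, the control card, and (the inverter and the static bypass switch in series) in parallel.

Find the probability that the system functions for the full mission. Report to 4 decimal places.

0.9966

R(battery string) = exp(−0.00112 × 200) = 0.799315
R(control card) = exp(−0.000309 × 200) = 0.940071
R(inverter) = exp(−0.000417 × 200) = 0.919983
R(static bypass switch) = exp(−0.00124 × 200) = 0.780360
Series (inverter and static bypass switch): 0.919983 × 0.780360 = 0.717918
Parallel (battery string, control card, and [0.717918]): 1 − (1 − 0.799315)(1 − 0.940071)(1 − 0.717918) = 0.9966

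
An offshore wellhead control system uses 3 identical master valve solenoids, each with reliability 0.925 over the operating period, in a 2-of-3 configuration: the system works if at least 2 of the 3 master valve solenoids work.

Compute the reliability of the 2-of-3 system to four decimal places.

0.9840

R = Σ_{i=2}^{3} C(3,i) p^i (1−p)^{3−i} with p = 0.925
C(3,2)·0.925^2·0.075^1 = 0.192516
C(3,3)·0.925^3·0.075^0 = 0.791453
Sum = 0.9840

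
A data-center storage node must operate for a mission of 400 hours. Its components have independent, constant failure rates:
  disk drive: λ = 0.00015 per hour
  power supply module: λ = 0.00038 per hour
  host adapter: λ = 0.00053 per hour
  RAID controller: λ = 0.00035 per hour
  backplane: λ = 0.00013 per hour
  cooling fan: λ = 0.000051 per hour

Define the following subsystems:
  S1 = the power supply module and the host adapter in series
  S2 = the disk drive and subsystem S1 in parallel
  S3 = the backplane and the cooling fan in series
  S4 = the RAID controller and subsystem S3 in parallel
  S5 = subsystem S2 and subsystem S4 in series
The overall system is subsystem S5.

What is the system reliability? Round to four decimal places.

R(disk drive) = exp(−0.00015 × 400) = 0.941765
R(power supply module) = exp(−0.00038 × 400) = 0.858988
R(host adapter) = exp(−0.00053 × 400) = 0.808965
R(RAID controller) = exp(−0.00035 × 400) = 0.869358
R(backplane) = exp(−0.00013 × 400) = 0.949329
R(cooling fan) = exp(−0.000051 × 400) = 0.979807
Series (power supply module and host adapter): 0.858988 × 0.808965 = 0.694891
Parallel (disk drive and [0.694891]): 1 − (1 − 0.941765)(1 − 0.694891) = 0.982232
Series (backplane and cooling fan): 0.949329 × 0.979807 = 0.930159
Parallel (RAID controller and [0.930159]): 1 − (1 − 0.869358)(1 − 0.930159) = 0.990876
Series ([0.982232] and [0.990876]): 0.982232 × 0.990876 = 0.9733

0.9733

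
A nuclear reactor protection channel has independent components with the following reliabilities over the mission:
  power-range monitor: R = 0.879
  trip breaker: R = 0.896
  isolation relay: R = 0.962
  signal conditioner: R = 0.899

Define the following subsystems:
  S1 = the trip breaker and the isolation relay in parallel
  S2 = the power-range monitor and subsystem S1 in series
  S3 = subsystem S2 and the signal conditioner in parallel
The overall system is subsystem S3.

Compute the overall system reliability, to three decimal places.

0.987

Parallel (trip breaker and isolation relay): 1 − (1 − 0.89600)(1 − 0.96200) = 0.99605
Series (power-range monitor and [0.99605]): 0.87900 × 0.99605 = 0.87553
Parallel ([0.87553] and signal conditioner): 1 − (1 − 0.87553)(1 − 0.89900) = 0.987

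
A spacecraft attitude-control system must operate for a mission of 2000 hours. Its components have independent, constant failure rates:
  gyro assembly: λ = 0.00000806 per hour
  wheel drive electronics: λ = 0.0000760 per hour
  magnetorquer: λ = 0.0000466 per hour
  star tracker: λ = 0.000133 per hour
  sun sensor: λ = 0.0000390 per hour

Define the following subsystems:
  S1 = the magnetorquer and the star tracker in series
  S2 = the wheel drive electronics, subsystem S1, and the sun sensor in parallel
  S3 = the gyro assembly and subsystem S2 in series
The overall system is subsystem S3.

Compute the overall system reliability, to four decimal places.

R(gyro assembly) = exp(−0.00000806 × 2000) = 0.984009
R(wheel drive electronics) = exp(−0.0000760 × 2000) = 0.858988
R(magnetorquer) = exp(−0.0000466 × 2000) = 0.911011
R(star tracker) = exp(−0.000133 × 2000) = 0.766439
R(sun sensor) = exp(−0.0000390 × 2000) = 0.924964
Series (magnetorquer and star tracker): 0.911011 × 0.766439 = 0.698234
Parallel (wheel drive electronics, [0.698234], and sun sensor): 1 − (1 − 0.858988)(1 − 0.698234)(1 − 0.924964) = 0.996807
Series (gyro assembly and [0.996807]): 0.984009 × 0.996807 = 0.9809

0.9809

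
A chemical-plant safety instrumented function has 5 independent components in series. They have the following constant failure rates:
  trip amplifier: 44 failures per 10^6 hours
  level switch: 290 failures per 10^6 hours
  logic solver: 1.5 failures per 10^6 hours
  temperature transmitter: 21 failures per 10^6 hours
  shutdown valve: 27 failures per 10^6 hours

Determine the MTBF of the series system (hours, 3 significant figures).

Series of exponential components: λ_sys = Σ λ_i
λ_sys = 0.000044 + 0.00029 + 0.0000015 + 0.000021 + 0.000027 = 3.8350e-04 /h
MTBF = 1 / λ_sys = 2610 h

2610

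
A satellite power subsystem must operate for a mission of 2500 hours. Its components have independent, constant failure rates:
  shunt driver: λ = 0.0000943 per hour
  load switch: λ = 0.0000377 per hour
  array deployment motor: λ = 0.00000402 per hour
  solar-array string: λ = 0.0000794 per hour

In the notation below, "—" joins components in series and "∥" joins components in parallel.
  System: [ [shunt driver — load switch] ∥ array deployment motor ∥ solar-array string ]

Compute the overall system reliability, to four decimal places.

R(shunt driver) = exp(−0.0000943 × 2500) = 0.789978
R(load switch) = exp(−0.0000377 × 2500) = 0.910055
R(array deployment motor) = exp(−0.00000402 × 2500) = 0.990000
R(solar-array string) = exp(−0.0000794 × 2500) = 0.819960
Series (shunt driver and load switch): 0.789978 × 0.910055 = 0.718923
Parallel ([0.718923], array deployment motor, and solar-array string): 1 − (1 − 0.718923)(1 − 0.990000)(1 − 0.819960) = 0.9995

0.9995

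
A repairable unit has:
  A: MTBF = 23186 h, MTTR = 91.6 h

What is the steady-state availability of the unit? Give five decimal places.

0.99606

A(A) = MTBF/(MTBF+MTTR) = 23186/(23186+91.6) = 0.99606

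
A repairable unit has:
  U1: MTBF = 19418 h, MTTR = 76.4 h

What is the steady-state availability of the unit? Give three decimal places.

A(U1) = MTBF/(MTBF+MTTR) = 19418/(19418+76.4) = 0.996

0.996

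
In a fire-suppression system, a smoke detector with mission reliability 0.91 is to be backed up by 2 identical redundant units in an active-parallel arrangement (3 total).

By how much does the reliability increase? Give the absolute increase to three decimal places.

0.089

R_before = 0.91
R_after = 1 − (1 − 0.91)^3 = 0.999
ΔR = 0.999 − 0.91 = 0.089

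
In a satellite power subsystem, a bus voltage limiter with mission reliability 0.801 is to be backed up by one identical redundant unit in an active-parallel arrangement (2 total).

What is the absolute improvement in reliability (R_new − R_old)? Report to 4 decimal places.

R_before = 0.801
R_after = 1 − (1 − 0.801)^2 = 0.9604
ΔR = 0.9604 − 0.801 = 0.1594

0.1594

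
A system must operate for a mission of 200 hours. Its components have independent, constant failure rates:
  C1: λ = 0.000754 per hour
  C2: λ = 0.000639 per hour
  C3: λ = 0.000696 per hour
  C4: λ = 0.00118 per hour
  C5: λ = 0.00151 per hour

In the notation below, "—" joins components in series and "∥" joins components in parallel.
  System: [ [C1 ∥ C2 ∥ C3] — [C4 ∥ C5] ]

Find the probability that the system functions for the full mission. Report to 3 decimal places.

0.943

R(C1) = exp(−0.000754 × 200) = 0.86002
R(C2) = exp(−0.000639 × 200) = 0.88003
R(C3) = exp(−0.000696 × 200) = 0.87005
R(C4) = exp(−0.00118 × 200) = 0.78978
R(C5) = exp(−0.00151 × 200) = 0.73934
Parallel (C1, C2, and C3): 1 − (1 − 0.86002)(1 − 0.88003)(1 − 0.87005) = 0.99782
Parallel (C4 and C5): 1 − (1 − 0.78978)(1 − 0.73934) = 0.94520
Series ([0.99782] and [0.94520]): 0.99782 × 0.94520 = 0.943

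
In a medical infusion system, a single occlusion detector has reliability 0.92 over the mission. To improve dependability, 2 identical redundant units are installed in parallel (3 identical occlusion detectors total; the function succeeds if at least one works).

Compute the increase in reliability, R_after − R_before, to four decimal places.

R_before = 0.92
R_after = 1 − (1 − 0.92)^3 = 0.9995
ΔR = 0.9995 − 0.92 = 0.0795

0.0795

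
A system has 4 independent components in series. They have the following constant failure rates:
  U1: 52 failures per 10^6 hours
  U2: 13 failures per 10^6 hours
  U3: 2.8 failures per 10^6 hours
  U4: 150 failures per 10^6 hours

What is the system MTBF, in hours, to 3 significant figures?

4590

Series of exponential components: λ_sys = Σ λ_i
λ_sys = 0.000052 + 0.000013 + 0.0000028 + 0.00015 = 2.1780e-04 /h
MTBF = 1 / λ_sys = 4590 h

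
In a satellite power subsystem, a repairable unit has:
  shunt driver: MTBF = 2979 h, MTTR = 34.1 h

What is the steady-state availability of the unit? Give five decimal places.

A(shunt driver) = MTBF/(MTBF+MTTR) = 2979/(2979+34.1) = 0.98868

0.98868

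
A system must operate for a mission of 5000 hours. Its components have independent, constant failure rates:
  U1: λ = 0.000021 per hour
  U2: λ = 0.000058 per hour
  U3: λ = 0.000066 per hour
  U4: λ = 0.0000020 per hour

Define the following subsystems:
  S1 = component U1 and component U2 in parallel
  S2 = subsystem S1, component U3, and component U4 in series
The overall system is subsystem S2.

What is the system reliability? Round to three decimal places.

R(U1) = exp(−0.000021 × 5000) = 0.90032
R(U2) = exp(−0.000058 × 5000) = 0.74826
R(U3) = exp(−0.000066 × 5000) = 0.71892
R(U4) = exp(−0.0000020 × 5000) = 0.99005
Parallel (U1 and U2): 1 − (1 − 0.90032)(1 − 0.74826) = 0.97491
Series ([0.97491], U3, and U4): 0.97491 × 0.71892 × 0.99005 = 0.694

0.694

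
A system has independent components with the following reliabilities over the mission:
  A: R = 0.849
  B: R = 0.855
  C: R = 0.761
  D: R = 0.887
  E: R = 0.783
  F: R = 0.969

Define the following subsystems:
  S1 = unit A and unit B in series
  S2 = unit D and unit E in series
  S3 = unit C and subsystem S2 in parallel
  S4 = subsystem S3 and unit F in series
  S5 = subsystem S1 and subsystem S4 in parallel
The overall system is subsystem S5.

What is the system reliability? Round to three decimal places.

0.972

Series (A and B): 0.84900 × 0.85500 = 0.72590
Series (D and E): 0.88700 × 0.78300 = 0.69452
Parallel (C and [0.69452]): 1 − (1 − 0.76100)(1 − 0.69452) = 0.92699
Series ([0.92699] and F): 0.92699 × 0.96900 = 0.89825
Parallel ([0.72590] and [0.89825]): 1 − (1 − 0.72590)(1 − 0.89825) = 0.972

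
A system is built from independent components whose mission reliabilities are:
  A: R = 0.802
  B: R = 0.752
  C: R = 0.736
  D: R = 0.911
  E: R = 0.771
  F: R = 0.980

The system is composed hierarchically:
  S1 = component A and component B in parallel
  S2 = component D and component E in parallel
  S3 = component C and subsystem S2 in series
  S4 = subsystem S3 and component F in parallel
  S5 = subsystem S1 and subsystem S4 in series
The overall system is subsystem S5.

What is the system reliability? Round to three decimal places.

0.946

Parallel (A and B): 1 − (1 − 0.80200)(1 − 0.75200) = 0.95090
Parallel (D and E): 1 − (1 − 0.91100)(1 − 0.77100) = 0.97962
Series (C and [0.97962]): 0.73600 × 0.97962 = 0.72100
Parallel ([0.72100] and F): 1 − (1 − 0.72100)(1 − 0.98000) = 0.99442
Series ([0.95090] and [0.99442]): 0.95090 × 0.99442 = 0.946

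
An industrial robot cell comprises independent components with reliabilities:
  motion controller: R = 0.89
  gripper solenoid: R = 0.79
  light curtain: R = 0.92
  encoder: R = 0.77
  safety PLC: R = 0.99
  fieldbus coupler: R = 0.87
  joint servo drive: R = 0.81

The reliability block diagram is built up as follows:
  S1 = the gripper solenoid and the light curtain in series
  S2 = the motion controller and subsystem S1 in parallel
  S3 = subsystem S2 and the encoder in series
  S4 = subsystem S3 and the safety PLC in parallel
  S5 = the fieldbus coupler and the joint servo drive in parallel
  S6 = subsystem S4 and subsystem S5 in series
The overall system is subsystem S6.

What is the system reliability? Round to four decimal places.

0.9728

Series (gripper solenoid and light curtain): 0.790000 × 0.920000 = 0.726800
Parallel (motion controller and [0.726800]): 1 − (1 − 0.890000)(1 − 0.726800) = 0.969948
Series ([0.969948] and encoder): 0.969948 × 0.770000 = 0.746860
Parallel ([0.746860] and safety PLC): 1 − (1 − 0.746860)(1 − 0.990000) = 0.997469
Parallel (fieldbus coupler and joint servo drive): 1 − (1 − 0.870000)(1 − 0.810000) = 0.975300
Series ([0.997469] and [0.975300]): 0.997469 × 0.975300 = 0.9728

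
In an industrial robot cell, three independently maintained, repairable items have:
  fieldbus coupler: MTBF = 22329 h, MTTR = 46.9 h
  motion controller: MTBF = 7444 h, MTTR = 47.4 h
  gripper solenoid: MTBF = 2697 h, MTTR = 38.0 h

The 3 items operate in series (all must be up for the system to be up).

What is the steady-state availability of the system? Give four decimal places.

A(fieldbus coupler) = MTBF/(MTBF+MTTR) = 22329/(22329+46.9) = 0.997904
A(motion controller) = MTBF/(MTBF+MTTR) = 7444/(7444+47.4) = 0.993673
A(gripper solenoid) = MTBF/(MTBF+MTTR) = 2697/(2697+38.0) = 0.986106
Series availability: 0.997904 × 0.993673 × 0.986106 = 0.9778

0.9778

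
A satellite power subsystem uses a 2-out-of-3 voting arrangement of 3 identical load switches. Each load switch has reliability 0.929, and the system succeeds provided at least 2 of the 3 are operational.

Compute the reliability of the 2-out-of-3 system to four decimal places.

R = Σ_{i=2}^{3} C(3,i) p^i (1−p)^{3−i} with p = 0.929
C(3,2)·0.929^2·0.071^1 = 0.183828
C(3,3)·0.929^3·0.071^0 = 0.801765
Sum = 0.9856

0.9856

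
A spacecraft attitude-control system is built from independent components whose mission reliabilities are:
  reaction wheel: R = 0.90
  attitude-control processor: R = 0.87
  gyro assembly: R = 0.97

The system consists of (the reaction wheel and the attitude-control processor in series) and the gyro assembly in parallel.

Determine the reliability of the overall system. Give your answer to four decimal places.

Series (reaction wheel and attitude-control processor): 0.900000 × 0.870000 = 0.783000
Parallel ([0.783000] and gyro assembly): 1 − (1 − 0.783000)(1 − 0.970000) = 0.9935

0.9935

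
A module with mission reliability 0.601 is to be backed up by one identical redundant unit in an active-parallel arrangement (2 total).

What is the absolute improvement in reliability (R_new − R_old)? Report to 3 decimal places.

R_before = 0.601
R_after = 1 − (1 − 0.601)^2 = 0.841
ΔR = 0.841 − 0.601 = 0.240

0.240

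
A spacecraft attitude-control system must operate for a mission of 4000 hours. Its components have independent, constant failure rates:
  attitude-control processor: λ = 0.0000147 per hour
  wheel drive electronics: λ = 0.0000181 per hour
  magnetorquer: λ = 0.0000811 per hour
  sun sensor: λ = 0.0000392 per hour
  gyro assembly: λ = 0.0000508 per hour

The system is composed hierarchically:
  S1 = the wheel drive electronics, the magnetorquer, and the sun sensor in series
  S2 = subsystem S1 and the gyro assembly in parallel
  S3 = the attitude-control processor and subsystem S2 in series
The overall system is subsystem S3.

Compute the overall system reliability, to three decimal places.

0.869

R(attitude-control processor) = exp(−0.0000147 × 4000) = 0.94290
R(wheel drive electronics) = exp(−0.0000181 × 4000) = 0.93016
R(magnetorquer) = exp(−0.0000811 × 4000) = 0.72296
R(sun sensor) = exp(−0.0000392 × 4000) = 0.85488
R(gyro assembly) = exp(−0.0000508 × 4000) = 0.81612
Series (wheel drive electronics, magnetorquer, and sun sensor): 0.93016 × 0.72296 × 0.85488 = 0.57488
Parallel ([0.57488] and gyro assembly): 1 − (1 − 0.57488)(1 − 0.81612) = 0.92183
Series (attitude-control processor and [0.92183]): 0.94290 × 0.92183 = 0.869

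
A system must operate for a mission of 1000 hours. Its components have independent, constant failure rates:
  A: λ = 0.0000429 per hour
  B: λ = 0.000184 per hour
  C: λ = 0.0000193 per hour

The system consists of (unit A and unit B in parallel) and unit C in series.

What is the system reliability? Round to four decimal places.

0.9740

R(A) = exp(−0.0000429 × 1000) = 0.958007
R(B) = exp(−0.000184 × 1000) = 0.831936
R(C) = exp(−0.0000193 × 1000) = 0.980885
Parallel (A and B): 1 − (1 − 0.958007)(1 − 0.831936) = 0.992942
Series ([0.992942] and C): 0.992942 × 0.980885 = 0.9740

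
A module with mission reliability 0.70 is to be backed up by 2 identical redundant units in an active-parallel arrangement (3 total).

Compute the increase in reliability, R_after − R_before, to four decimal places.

0.2730

R_before = 0.70
R_after = 1 − (1 − 0.70)^3 = 0.9730
ΔR = 0.9730 − 0.70 = 0.2730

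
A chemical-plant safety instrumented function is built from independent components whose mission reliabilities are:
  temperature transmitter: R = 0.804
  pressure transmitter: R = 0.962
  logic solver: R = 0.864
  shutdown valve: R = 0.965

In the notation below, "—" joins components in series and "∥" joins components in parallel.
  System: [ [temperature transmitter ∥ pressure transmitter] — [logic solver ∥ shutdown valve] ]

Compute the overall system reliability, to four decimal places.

0.9878

Parallel (temperature transmitter and pressure transmitter): 1 − (1 − 0.804000)(1 − 0.962000) = 0.992552
Parallel (logic solver and shutdown valve): 1 − (1 − 0.864000)(1 − 0.965000) = 0.995240
Series ([0.992552] and [0.995240]): 0.992552 × 0.995240 = 0.9878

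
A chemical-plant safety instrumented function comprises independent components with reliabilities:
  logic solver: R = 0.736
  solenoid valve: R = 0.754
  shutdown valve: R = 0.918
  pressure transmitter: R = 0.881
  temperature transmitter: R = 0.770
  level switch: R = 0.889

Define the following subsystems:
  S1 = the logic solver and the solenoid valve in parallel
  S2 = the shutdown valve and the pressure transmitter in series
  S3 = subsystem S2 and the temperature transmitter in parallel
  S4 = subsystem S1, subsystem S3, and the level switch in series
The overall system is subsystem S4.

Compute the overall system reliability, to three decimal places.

Parallel (logic solver and solenoid valve): 1 − (1 − 0.73600)(1 − 0.75400) = 0.93506
Series (shutdown valve and pressure transmitter): 0.91800 × 0.88100 = 0.80876
Parallel ([0.80876] and temperature transmitter): 1 − (1 − 0.80876)(1 − 0.77000) = 0.95601
Series ([0.93506], [0.95601], and level switch): 0.93506 × 0.95601 × 0.88900 = 0.795

0.795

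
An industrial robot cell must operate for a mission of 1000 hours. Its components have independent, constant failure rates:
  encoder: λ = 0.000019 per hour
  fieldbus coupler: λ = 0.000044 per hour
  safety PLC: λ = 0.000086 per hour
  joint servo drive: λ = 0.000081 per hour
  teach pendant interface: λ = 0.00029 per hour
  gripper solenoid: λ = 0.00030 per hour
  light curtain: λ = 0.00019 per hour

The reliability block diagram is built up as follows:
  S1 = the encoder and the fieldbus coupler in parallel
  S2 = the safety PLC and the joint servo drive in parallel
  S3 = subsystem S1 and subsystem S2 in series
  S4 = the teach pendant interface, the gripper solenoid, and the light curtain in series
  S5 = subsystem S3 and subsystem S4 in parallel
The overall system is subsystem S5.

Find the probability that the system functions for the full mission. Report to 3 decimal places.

R(encoder) = exp(−0.000019 × 1000) = 0.98118
R(fieldbus coupler) = exp(−0.000044 × 1000) = 0.95695
R(safety PLC) = exp(−0.000086 × 1000) = 0.91759
R(joint servo drive) = exp(−0.000081 × 1000) = 0.92219
R(teach pendant interface) = exp(−0.00029 × 1000) = 0.74826
R(gripper solenoid) = exp(−0.00030 × 1000) = 0.74082
R(light curtain) = exp(−0.00019 × 1000) = 0.82696
Parallel (encoder and fieldbus coupler): 1 − (1 − 0.98118)(1 − 0.95695) = 0.99919
Parallel (safety PLC and joint servo drive): 1 − (1 − 0.91759)(1 − 0.92219) = 0.99359
Series ([0.99919] and [0.99359]): 0.99919 × 0.99359 = 0.99279
Series (teach pendant interface, gripper solenoid, and light curtain): 0.74826 × 0.74082 × 0.82696 = 0.45841
Parallel ([0.99279] and [0.45841]): 1 − (1 − 0.99279)(1 − 0.45841) = 0.996

0.996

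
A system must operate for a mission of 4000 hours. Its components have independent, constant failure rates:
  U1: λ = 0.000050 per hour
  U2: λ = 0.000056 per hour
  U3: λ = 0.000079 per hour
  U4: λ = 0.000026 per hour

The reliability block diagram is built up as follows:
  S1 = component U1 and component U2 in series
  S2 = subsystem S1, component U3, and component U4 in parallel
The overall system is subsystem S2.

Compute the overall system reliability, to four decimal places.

R(U1) = exp(−0.000050 × 4000) = 0.818731
R(U2) = exp(−0.000056 × 4000) = 0.799315
R(U3) = exp(−0.000079 × 4000) = 0.729059
R(U4) = exp(−0.000026 × 4000) = 0.901225
Series (U1 and U2): 0.818731 × 0.799315 = 0.654424
Parallel ([0.654424], U3, and U4): 1 − (1 − 0.654424)(1 − 0.729059)(1 − 0.901225) = 0.9908

0.9908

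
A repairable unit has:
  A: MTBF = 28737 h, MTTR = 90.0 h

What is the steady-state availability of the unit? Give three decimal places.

A(A) = MTBF/(MTBF+MTTR) = 28737/(28737+90.0) = 0.997

0.997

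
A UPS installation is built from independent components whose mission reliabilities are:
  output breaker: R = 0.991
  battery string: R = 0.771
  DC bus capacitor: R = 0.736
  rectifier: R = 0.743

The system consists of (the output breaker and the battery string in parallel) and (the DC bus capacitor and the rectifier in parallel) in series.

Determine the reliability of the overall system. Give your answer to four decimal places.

Parallel (output breaker and battery string): 1 − (1 − 0.991000)(1 − 0.771000) = 0.997939
Parallel (DC bus capacitor and rectifier): 1 − (1 − 0.736000)(1 − 0.743000) = 0.932152
Series ([0.997939] and [0.932152]): 0.997939 × 0.932152 = 0.9302

0.9302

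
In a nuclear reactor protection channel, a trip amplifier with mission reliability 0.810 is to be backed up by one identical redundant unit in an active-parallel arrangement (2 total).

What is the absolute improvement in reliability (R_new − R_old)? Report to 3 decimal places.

0.154

R_before = 0.810
R_after = 1 − (1 − 0.810)^2 = 0.964
ΔR = 0.964 − 0.810 = 0.154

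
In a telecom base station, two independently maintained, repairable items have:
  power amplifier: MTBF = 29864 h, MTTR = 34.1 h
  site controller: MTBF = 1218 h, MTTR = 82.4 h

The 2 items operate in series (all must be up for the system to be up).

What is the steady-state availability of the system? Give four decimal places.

0.9356

A(power amplifier) = MTBF/(MTBF+MTTR) = 29864/(29864+34.1) = 0.998859
A(site controller) = MTBF/(MTBF+MTTR) = 1218/(1218+82.4) = 0.936635
Series availability: 0.998859 × 0.936635 = 0.9356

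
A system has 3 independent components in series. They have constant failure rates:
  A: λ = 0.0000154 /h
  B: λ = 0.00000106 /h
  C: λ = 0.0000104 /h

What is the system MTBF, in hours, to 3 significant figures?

37200

Series of exponential components: λ_sys = Σ λ_i
λ_sys = 0.0000154 + 0.00000106 + 0.0000104 = 2.6860e-05 /h
MTBF = 1 / λ_sys = 37200 h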